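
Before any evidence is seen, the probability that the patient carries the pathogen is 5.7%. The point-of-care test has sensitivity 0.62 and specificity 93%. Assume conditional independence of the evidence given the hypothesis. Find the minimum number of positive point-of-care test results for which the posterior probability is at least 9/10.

Prior odds: 0.057 ÷ 0.943 = 57/943.
False-positive rate = 1 − 0.93 = 0.07; likelihood ratio of a positive = 0.62/0.07 = 62/7.
Target odds: 0.9 ÷ 0.1 = 9.
Require (62/7)ⁿ ≥ 9 ÷ (57/943) = 2829/19.
(62/7)² = 3844/49 falls short of 2829/19 but (62/7)³ = 238328/343 reaches it, so n = 3.

3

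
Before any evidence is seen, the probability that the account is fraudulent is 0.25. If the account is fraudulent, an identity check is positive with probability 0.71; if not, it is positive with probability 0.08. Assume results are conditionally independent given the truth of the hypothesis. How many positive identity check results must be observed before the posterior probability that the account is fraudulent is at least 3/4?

2

Prior odds = 0.25/0.75 = 1/3.
Likelihood ratio of a positive = 0.71/0.08 = 8.875.
Target posterior odds = 0.75/0.25 = 3.
Require 8.875ⁿ ≥ 3 ÷ (1/3) = 9.
8.875¹ = 8.875 falls short of 9 but 8.875² = 78.765625 reaches it, so n = 2.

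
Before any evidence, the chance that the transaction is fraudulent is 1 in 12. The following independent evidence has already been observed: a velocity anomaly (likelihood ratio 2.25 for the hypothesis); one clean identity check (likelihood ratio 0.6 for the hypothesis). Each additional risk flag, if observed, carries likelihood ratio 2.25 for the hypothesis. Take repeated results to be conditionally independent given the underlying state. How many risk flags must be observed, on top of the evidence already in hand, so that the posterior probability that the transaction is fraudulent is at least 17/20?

Prior odds = (1/12)/(11/12) = 1/11.
Combined Bayes factor of the evidence already in hand = 2.25 × 0.6 = 1.35.
Odds after that evidence = (1/11) × 1.35 = 27/220.
Target odds = 0.85/0.15 = 17/3.
Need 2.25ⁿ ≥ 17/3 ÷ (27/220) = 3740/81.
2.25⁴ = 25.62890625 falls short of 3740/81 but 2.25⁵ = 59049/1024 reaches it, so n = 5.

5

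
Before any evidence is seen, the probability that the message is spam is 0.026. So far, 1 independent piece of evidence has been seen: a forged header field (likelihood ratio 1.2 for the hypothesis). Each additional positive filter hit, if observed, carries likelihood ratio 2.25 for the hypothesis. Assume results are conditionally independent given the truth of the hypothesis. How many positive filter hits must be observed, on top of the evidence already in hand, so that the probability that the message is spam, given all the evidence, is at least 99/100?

10

Prior odds = 0.026/0.974 = 13/487.
Bayes factor of the evidence already in hand = 1.2.
Odds after that evidence = (13/487) × 1.2 = 78/2435.
Target odds = 0.99/0.01 = 99.
Need 2.25ⁿ ≥ 99 ÷ (78/2435) = 80355/26.
2.25⁹ = 387420489/262144 falls short of 80355/26 but 2.25¹⁰ ≈3325.26 reaches it, so n = 10.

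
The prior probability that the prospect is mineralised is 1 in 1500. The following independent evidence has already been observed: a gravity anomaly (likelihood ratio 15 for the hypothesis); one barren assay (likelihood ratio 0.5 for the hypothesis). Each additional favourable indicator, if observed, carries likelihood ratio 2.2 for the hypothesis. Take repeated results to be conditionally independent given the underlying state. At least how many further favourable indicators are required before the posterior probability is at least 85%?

9

Prior odds = (1/1500)/(1499/1500) = 1/1499.
Combined Bayes factor of the evidence already in hand = 15 × 0.5 = 7.5.
Odds after that evidence = (1/1499) × 7.5 = 15/2998.
Target odds = 0.85/0.15 = 17/3.
Need 2.2ⁿ ≥ 17/3 ÷ (15/2998) = 50966/45.
2.2⁸ = 214358881/390625 falls short of 50966/45 but 2.2⁹ ≈1207.27 reaches it, so n = 9.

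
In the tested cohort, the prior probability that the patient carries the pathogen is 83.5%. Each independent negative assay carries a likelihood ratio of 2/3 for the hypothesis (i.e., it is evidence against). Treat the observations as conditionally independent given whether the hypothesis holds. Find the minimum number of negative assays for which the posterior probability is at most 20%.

8

Prior odds: 0.835 ÷ 0.165 = 167/33.
Likelihood ratio per negative assay = 2/3.
Target posterior odds = 0.2/0.8 = 0.25.
Require (2/3)ⁿ ≤ 0.25 ÷ (167/33) = 33/668.
(2/3)⁷ = 128/2187 is still above 33/668 but (2/3)⁸ = 256/6561 is at or below it, so n = 8.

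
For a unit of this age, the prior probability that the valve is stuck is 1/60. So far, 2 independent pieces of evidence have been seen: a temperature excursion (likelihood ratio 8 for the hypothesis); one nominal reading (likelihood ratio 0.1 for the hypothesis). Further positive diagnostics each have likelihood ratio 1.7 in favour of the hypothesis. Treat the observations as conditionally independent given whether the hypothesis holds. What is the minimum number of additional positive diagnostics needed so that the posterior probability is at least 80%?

11

Prior odds = (1/60)/(59/60) = 1/59.
Combined Bayes factor of the evidence already in hand = 8 × 0.1 = 0.8.
Odds after that evidence = (1/59) × 0.8 = 4/295.
Target odds = 0.8/0.2 = 4.
Need 1.7ⁿ ≥ 4 ÷ (4/295) = 295.
1.7¹⁰ ≈201.599 falls short of 295 but 1.7¹¹ ≈342.719 reaches it, so n = 11.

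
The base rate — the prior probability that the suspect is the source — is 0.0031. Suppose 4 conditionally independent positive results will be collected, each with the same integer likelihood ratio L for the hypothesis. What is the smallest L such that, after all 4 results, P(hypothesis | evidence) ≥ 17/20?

Prior odds = 0.0031/0.9969 = 31/9969.
Target odds = 0.85/0.15 = 17/3.
Need L⁴ ≥ 17/3 ÷ (31/9969) = 56491/31.
6⁴ = 1296 < 56491/31 ≤ 2401 = 7⁴, so L = 7.

7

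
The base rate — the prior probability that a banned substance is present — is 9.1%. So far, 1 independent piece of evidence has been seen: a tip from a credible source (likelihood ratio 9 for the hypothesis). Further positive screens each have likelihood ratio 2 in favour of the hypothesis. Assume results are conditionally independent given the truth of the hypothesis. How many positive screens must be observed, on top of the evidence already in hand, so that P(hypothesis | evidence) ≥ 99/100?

7

Prior odds = 0.091/0.909 = 91/909.
Bayes factor of the evidence already in hand = 9.
Odds after that evidence = (91/909) × 9 = 91/101.
Target odds = 0.99/0.01 = 99.
Need 2ⁿ ≥ 99 ÷ (91/101) = 9999/91.
2⁶ = 64 falls short of 9999/91 but 2⁷ = 128 reaches it, so n = 7.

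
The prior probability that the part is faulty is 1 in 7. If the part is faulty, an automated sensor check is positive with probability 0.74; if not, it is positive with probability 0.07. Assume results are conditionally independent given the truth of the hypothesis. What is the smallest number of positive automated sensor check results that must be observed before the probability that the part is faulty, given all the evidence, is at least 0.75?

2

Prior odds: (1/7) ÷ (6/7) = 1/6.
Likelihood ratio of a positive = 0.74/0.07 = 74/7.
Target odds: 0.75 ÷ 0.25 = 3.
Require (74/7)ⁿ ≥ 3 ÷ (1/6) = 18.
(74/7)¹ = 74/7 falls short of 18 but (74/7)² = 5476/49 reaches it, so n = 2.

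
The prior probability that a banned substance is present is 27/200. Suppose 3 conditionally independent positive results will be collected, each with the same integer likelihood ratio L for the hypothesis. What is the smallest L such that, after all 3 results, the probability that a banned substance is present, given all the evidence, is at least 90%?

Prior odds = 0.135/0.865 = 27/173.
Target odds = 0.9/0.1 = 9.
Need L³ ≥ 9 ÷ (27/173) = 173/3.
3³ = 27 < 173/3 ≤ 64 = 4³, so L = 4.

4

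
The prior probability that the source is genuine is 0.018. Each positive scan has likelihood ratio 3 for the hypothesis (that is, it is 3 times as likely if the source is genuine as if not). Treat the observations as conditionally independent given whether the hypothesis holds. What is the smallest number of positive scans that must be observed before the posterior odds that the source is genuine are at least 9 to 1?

6

Prior odds = 0.018/0.982 = 9/491.
Likelihood ratio per positive scan = 3.
Target odds = 9.
Need (9/491) × 3ⁿ ≥ 9, i.e. 3ⁿ ≥ 491.
3⁵ = 243 falls short of 491 but 3⁶ = 729 reaches it, so n = 6.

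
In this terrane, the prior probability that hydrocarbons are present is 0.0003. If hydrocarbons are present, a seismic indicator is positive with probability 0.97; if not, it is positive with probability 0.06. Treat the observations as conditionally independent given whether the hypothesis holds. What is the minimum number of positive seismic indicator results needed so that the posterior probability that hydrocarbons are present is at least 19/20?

4

Prior odds: 0.0003 ÷ 0.9997 = 3/9997.
Likelihood ratio of a positive = 0.97/0.06 = 97/6.
Target posterior odds = 0.95/0.05 = 19.
Need (3/9997) × (97/6)ⁿ ≥ 19, i.e. (97/6)ⁿ ≥ 189943/3.
(97/6)³ = 912673/216 falls short of 189943/3 but (97/6)⁴ = 88529281/1296 reaches it, so n = 4.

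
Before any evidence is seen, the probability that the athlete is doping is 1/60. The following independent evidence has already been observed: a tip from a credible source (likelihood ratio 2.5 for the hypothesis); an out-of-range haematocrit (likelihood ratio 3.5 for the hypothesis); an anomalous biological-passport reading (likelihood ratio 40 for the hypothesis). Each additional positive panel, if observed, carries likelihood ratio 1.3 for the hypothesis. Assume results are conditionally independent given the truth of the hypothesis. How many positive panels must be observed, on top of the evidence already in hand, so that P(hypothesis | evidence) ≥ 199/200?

Prior odds = (1/60)/(59/60) = 1/59.
Combined Bayes factor of the evidence already in hand = 2.5 × 3.5 × 40 = 350.
Odds after that evidence = (1/59) × 350 = 350/59.
Target odds = 0.995/0.005 = 199.
Need 1.3ⁿ ≥ 199 ÷ (350/59) = 11741/350.
1.3¹³ ≈30.2875 falls short of 11741/350 but 1.3¹⁴ ≈39.3738 reaches it, so n = 14.

14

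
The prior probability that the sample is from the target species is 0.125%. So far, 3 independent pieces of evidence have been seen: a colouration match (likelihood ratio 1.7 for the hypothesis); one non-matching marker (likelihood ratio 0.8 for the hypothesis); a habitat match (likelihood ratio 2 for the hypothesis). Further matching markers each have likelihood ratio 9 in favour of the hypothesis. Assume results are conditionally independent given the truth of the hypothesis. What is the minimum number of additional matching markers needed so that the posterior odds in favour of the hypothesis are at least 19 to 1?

Prior odds = 0.00125/0.99875 = 1/799.
Combined Bayes factor of the evidence already in hand = 1.7 × 0.8 × 2 = 2.72.
Odds after that evidence = (1/799) × 2.72 = 4/1175.
Target odds = 19.
Need 9ⁿ ≥ 19 ÷ (4/1175) = 5581.25.
9³ = 729 falls short of 5581.25 but 9⁴ = 6561 reaches it, so n = 4.

4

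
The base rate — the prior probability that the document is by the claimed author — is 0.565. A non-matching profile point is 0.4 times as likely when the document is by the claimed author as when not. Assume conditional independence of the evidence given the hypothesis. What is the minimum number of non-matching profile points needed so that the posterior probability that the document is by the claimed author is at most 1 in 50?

5

Prior odds = 0.565/0.435 = 113/87.
Likelihood ratio per non-matching profile point = 0.4.
Target odds: 0.02 ÷ 0.98 = 1/49.
Need (113/87) × 0.4ⁿ ≤ 1/49, i.e. 0.4ⁿ ≤ 87/5537.
0.4⁴ = 0.0256 is still above 87/5537 but 0.4⁵ = 0.01024 is at or below it, so n = 5.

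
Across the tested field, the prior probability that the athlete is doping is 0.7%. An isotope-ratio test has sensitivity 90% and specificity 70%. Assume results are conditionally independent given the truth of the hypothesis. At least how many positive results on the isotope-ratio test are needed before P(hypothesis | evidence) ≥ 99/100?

9

Prior odds = 0.007/0.993 = 7/993.
False-positive rate = 1 − 0.7 = 0.3; likelihood ratio of a positive = 0.9/0.3 = 3.
Target posterior odds = 0.99/0.01 = 99.
Require 3ⁿ ≥ 99 ÷ (7/993) = 98307/7.
3⁸ = 6561 falls short of 98307/7 but 3⁹ = 19683 reaches it, so n = 9.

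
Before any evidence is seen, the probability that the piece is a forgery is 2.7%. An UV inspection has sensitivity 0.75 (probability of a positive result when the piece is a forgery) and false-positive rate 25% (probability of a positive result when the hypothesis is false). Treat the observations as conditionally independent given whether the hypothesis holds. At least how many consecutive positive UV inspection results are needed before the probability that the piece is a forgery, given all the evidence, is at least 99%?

8

Prior odds: 0.027 ÷ 0.973 = 27/973.
Likelihood ratio of a positive result = 0.75/0.25 = 3.
Target posterior odds = 0.99/0.01 = 99.
Require 3ⁿ ≥ 99 ÷ (27/973) = 10703/3.
3⁷ = 2187 falls short of 10703/3 but 3⁸ = 6561 reaches it, so n = 8.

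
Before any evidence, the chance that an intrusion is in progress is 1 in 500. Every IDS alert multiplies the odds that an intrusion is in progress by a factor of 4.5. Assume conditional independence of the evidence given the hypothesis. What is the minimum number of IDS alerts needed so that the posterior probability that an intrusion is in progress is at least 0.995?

Prior odds = 0.002/0.998 = 1/499.
Likelihood ratio per IDS alert = 4.5.
Target odds: 0.995 ÷ 0.005 = 199.
Require 4.5ⁿ ≥ 199 ÷ (1/499) = 99301.
4.5⁷ = 4782969/128 falls short of 99301 but 4.5⁸ = 43046721/256 reaches it, so n = 8.

8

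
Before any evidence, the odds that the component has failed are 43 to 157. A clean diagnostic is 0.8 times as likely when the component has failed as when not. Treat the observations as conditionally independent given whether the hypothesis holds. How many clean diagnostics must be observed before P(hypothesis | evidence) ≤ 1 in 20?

8

Prior odds = 43/157.
Likelihood ratio per clean diagnostic = 0.8.
Target posterior odds = 0.05/0.95 = 1/19.
Need (43/157) × 0.8ⁿ ≤ 1/19, i.e. 0.8ⁿ ≤ 157/817.
0.8⁷ = 16384/78125 is still above 157/817 but 0.8⁸ = 65536/390625 is at or below it, so n = 8.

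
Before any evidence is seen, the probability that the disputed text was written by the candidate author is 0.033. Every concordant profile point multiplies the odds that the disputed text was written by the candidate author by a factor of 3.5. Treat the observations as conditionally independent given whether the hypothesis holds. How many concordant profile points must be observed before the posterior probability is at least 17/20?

Prior odds = 0.033/0.967 = 33/967.
Likelihood ratio per concordant profile point = 3.5.
Target odds: 0.85 ÷ 0.15 = 17/3.
Require 3.5ⁿ ≥ 17/3 ÷ (33/967) = 16439/99.
3.5⁴ = 150.0625 falls short of 16439/99 but 3.5⁵ = 525.21875 reaches it, so n = 5.

5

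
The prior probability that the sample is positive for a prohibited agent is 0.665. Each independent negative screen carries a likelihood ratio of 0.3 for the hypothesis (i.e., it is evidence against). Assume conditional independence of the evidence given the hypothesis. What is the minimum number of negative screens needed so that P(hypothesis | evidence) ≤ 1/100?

Prior odds: 0.665 ÷ 0.335 = 133/67.
Likelihood ratio per negative screen = 0.3.
Target posterior odds = 0.01/0.99 = 1/99.
Require 0.3ⁿ ≤ 1/99 ÷ (133/67) = 67/13167.
0.3⁴ = 0.0081 is still above 67/13167 but 0.3⁵ = 243/100000 is at or below it, so n = 5.

5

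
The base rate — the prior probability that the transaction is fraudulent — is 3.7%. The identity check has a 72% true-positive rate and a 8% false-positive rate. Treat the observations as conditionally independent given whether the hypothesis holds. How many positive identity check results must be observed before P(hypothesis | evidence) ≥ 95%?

3

Prior odds = 0.037/0.963 = 37/963.
Likelihood ratio of a positive result = 0.72/0.08 = 9.
Target odds: 0.95 ÷ 0.05 = 19.
Require 9ⁿ ≥ 19 ÷ (37/963) = 18297/37.
9² = 81 falls short of 18297/37 but 9³ = 729 reaches it, so n = 3.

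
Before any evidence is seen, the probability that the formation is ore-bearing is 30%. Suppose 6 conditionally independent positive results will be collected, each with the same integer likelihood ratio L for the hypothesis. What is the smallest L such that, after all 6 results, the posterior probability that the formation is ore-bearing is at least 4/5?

Prior odds = 0.3/0.7 = 3/7.
Target odds = 0.8/0.2 = 4.
Need L⁶ ≥ 4 ÷ (3/7) = 28/3.
1⁶ = 1 < 28/3 ≤ 64 = 2⁶, so L = 2.

2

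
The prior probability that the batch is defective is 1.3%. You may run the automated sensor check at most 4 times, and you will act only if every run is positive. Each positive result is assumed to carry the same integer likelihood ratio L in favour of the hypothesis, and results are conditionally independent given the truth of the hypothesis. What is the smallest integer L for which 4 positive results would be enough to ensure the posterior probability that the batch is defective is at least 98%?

8

Prior odds = 0.013/0.987 = 13/987.
Target odds = 0.98/0.02 = 49.
Need L⁴ ≥ 49 ÷ (13/987) = 48363/13.
7⁴ = 2401 < 48363/13 ≤ 4096 = 8⁴, so L = 8.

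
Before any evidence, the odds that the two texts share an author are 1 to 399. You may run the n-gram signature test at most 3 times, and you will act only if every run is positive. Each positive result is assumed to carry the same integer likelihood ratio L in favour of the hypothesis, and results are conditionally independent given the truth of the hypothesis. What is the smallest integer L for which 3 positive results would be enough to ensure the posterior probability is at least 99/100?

35

Prior odds = 1/399.
Target odds = 0.99/0.01 = 99.
Need L³ ≥ 99 ÷ (1/399) = 39501.
34³ = 39304 < 39501 ≤ 42875 = 35³, so L = 35.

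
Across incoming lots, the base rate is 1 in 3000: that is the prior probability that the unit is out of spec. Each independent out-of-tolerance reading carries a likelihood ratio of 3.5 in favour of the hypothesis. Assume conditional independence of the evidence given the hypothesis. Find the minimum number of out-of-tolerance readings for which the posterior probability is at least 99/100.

11

Prior odds = (1/3000)/(2999/3000) = 1/2999.
Likelihood ratio per out-of-tolerance reading = 3.5.
Target posterior odds = 0.99/0.01 = 99.
Require 3.5ⁿ ≥ 99 ÷ (1/2999) = 296901.
3.5¹⁰ = 282475249/1024 falls short of 296901 but 3.5¹¹ ≈965492 reaches it, so n = 11.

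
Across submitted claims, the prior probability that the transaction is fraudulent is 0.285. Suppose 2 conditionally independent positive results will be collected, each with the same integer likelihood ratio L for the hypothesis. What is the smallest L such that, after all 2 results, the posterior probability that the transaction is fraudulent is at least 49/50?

Prior odds = 0.285/0.715 = 57/143.
Target odds = 0.98/0.02 = 49.
Need L² ≥ 49 ÷ (57/143) = 7007/57.
11² = 121 < 7007/57 ≤ 144 = 12², so L = 12.

12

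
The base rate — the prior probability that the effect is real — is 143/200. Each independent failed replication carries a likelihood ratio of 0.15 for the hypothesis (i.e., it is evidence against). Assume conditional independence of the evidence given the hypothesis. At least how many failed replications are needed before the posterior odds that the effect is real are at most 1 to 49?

Prior odds: 0.715 ÷ 0.285 = 143/57.
Likelihood ratio per failed replication = 0.15.
Target odds = 1/49.
Require 0.15ⁿ ≤ 1/49 ÷ (143/57) = 57/7007.
0.15² = 0.0225 is still above 57/7007 but 0.15³ = 0.003375 is at or below it, so n = 3.

3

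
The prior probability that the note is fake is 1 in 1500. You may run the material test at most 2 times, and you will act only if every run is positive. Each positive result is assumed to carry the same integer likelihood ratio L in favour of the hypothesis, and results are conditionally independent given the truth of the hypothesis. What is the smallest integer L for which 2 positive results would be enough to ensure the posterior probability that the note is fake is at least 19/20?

Prior odds = (1/1500)/(1499/1500) = 1/1499.
Target odds = 0.95/0.05 = 19.
Need L² ≥ 19 ÷ (1/1499) = 28481.
168² = 28224 < 28481 ≤ 28561 = 169², so L = 169.

169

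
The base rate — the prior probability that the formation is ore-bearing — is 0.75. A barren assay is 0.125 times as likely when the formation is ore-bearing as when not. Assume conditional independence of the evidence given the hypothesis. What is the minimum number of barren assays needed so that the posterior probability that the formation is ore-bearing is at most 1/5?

Prior odds = 0.75/0.25 = 3.
Likelihood ratio per barren assay = 0.125.
Target posterior odds = 0.2/0.8 = 0.25.
Require 0.125ⁿ ≤ 0.25 ÷ 3 = 1/12.
0.125¹ = 0.125 is still above 1/12 but 0.125² = 0.015625 is at or below it, so n = 2.

2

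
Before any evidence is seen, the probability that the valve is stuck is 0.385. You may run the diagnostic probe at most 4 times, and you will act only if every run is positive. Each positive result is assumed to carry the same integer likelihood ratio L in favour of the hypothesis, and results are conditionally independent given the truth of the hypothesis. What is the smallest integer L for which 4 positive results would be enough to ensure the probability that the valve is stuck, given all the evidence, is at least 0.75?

2

Prior odds = 0.385/0.615 = 77/123.
Target odds = 0.75/0.25 = 3.
Need L⁴ ≥ 3 ÷ (77/123) = 369/77.
1⁴ = 1 < 369/77 ≤ 16 = 2⁴, so L = 2.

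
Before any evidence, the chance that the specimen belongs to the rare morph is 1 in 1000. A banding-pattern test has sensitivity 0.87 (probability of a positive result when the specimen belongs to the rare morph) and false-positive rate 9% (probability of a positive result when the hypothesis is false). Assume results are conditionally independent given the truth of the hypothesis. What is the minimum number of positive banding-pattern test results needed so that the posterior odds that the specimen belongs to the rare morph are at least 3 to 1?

Prior odds = 0.001/0.999 = 1/999.
Likelihood ratio of a positive result = 0.87/0.09 = 29/3.
Target odds = 3.
Require (29/3)ⁿ ≥ 3 ÷ (1/999) = 2997.
(29/3)³ = 24389/27 falls short of 2997 but (29/3)⁴ = 707281/81 reaches it, so n = 4.

4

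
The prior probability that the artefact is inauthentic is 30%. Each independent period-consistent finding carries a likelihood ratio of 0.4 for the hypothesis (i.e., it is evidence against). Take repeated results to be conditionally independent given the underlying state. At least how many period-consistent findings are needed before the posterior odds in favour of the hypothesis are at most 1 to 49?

Prior odds = 0.3/0.7 = 3/7.
Likelihood ratio per period-consistent finding = 0.4.
Target odds = 1/49.
Need (3/7) × 0.4ⁿ ≤ 1/49, i.e. 0.4ⁿ ≤ 1/21.
0.4³ = 0.064 is still above 1/21 but 0.4⁴ = 0.0256 is at or below it, so n = 4.

4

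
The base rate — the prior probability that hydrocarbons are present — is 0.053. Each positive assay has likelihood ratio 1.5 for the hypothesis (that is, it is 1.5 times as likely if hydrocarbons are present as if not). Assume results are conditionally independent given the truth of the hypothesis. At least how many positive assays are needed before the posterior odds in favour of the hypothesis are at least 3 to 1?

10

Prior odds = 0.053/0.947 = 53/947.
Likelihood ratio per positive assay = 1.5.
Target odds = 3.
Need (53/947) × 1.5ⁿ ≥ 3, i.e. 1.5ⁿ ≥ 2841/53.
1.5⁹ = 19683/512 falls short of 2841/53 but 1.5¹⁰ = 59049/1024 reaches it, so n = 10.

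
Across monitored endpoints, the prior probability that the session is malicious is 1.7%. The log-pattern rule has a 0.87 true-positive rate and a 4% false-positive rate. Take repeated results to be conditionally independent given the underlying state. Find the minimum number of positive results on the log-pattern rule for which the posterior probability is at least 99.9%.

Prior odds = 0.017/0.983 = 17/983.
Likelihood ratio of a positive result = 0.87/0.04 = 21.75.
Target posterior odds = 0.999/0.001 = 999.
Need (17/983) × 21.75ⁿ ≥ 999, i.e. 21.75ⁿ ≥ 982017/17.
21.75³ = 658503/64 falls short of 982017/17 but 21.75⁴ = 57289761/256 reaches it, so n = 4.

4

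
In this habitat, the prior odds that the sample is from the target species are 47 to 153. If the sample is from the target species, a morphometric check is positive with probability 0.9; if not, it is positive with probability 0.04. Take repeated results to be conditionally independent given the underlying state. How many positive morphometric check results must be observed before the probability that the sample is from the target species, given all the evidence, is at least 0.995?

Prior odds = 47/153.
Likelihood ratio of a positive = 0.9/0.04 = 22.5.
Target posterior odds = 0.995/0.005 = 199.
Need (47/153) × 22.5ⁿ ≥ 199, i.e. 22.5ⁿ ≥ 30447/47.
22.5² = 506.25 falls short of 30447/47 but 22.5³ = 11390.625 reaches it, so n = 3.

3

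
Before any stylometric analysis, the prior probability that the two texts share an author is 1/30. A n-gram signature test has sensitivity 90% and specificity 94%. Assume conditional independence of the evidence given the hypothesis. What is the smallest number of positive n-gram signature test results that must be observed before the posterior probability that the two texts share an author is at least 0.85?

2

Prior odds: (1/30) ÷ (29/30) = 1/29.
False-positive rate = 1 − 0.94 = 0.06; likelihood ratio of a positive = 0.9/0.06 = 15.
Target odds: 0.85 ÷ 0.15 = 17/3.
Require 15ⁿ ≥ 17/3 ÷ (1/29) = 493/3.
15¹ = 15 falls short of 493/3 but 15² = 225 reaches it, so n = 2.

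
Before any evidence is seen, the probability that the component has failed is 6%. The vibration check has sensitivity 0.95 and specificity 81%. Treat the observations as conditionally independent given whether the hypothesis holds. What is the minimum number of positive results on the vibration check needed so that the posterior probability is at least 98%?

5

Prior odds = 0.06/0.94 = 3/47.
False-positive rate = 1 − 0.81 = 0.19; likelihood ratio of a positive = 0.95/0.19 = 5.
Target odds: 0.98 ÷ 0.02 = 49.
Need (3/47) × 5ⁿ ≥ 49, i.e. 5ⁿ ≥ 2303/3.
5⁴ = 625 falls short of 2303/3 but 5⁵ = 3125 reaches it, so n = 5.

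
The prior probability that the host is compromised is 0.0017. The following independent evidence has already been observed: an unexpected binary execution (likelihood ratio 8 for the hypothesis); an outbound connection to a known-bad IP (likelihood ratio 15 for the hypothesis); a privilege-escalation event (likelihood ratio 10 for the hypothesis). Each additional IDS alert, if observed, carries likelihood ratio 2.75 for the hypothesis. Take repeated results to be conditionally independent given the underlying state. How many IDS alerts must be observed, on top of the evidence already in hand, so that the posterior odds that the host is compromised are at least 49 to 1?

4

Prior odds = 0.0017/0.9983 = 17/9983.
Combined Bayes factor of the evidence already in hand = 8 × 15 × 10 = 1200.
Odds after that evidence = (17/9983) × 1200 = 20400/9983.
Target odds = 49.
Need 2.75ⁿ ≥ 49 ÷ (20400/9983) = 489167/20400.
2.75³ = 20.796875 falls short of 489167/20400 but 2.75⁴ = 57.19140625 reaches it, so n = 4.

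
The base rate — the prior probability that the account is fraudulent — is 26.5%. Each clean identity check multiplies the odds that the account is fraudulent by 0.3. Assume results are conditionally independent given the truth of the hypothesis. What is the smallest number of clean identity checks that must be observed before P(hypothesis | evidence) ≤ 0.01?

Prior odds = 0.265/0.735 = 53/147.
Likelihood ratio per clean identity check = 0.3.
Target posterior odds = 0.01/0.99 = 1/99.
Need (53/147) × 0.3ⁿ ≤ 1/99, i.e. 0.3ⁿ ≤ 49/1749.
0.3² = 0.09 is still above 49/1749 but 0.3³ = 0.027 is at or below it, so n = 3.

3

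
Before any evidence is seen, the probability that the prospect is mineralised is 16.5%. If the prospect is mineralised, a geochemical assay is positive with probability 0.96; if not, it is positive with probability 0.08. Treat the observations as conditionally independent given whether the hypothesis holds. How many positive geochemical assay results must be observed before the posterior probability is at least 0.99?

3

Prior odds = 0.165/0.835 = 33/167.
Likelihood ratio of a positive = 0.96/0.08 = 12.
Target odds: 0.99 ÷ 0.01 = 99.
Need (33/167) × 12ⁿ ≥ 99, i.e. 12ⁿ ≥ 501.
12² = 144 falls short of 501 but 12³ = 1728 reaches it, so n = 3.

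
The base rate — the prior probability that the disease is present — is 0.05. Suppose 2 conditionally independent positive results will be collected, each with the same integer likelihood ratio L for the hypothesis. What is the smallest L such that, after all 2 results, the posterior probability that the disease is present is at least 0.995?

Prior odds = 0.05/0.95 = 1/19.
Target odds = 0.995/0.005 = 199.
Need L² ≥ 199 ÷ (1/19) = 3781.
61² = 3721 < 3781 ≤ 3844 = 62², so L = 62.

62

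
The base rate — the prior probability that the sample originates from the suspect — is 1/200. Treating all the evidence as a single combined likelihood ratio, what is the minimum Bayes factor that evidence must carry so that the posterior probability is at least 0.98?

9751

Prior odds = 0.005/0.995 = 1/199.
Target odds = 0.98/0.02 = 49.
Required Bayes factor = 49 ÷ (1/199) = 9751.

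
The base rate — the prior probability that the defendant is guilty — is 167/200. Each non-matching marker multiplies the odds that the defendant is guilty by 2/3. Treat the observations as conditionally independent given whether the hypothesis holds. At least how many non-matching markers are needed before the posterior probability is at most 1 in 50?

14

Prior odds = 0.835/0.165 = 167/33.
Likelihood ratio per non-matching marker = 2/3.
Target posterior odds = 0.02/0.98 = 1/49.
Require (2/3)ⁿ ≤ 1/49 ÷ (167/33) = 33/8183.
(2/3)¹³ = 8192/1594323 is still above 33/8183 but (2/3)¹⁴ = 16384/4782969 is at or below it, so n = 14.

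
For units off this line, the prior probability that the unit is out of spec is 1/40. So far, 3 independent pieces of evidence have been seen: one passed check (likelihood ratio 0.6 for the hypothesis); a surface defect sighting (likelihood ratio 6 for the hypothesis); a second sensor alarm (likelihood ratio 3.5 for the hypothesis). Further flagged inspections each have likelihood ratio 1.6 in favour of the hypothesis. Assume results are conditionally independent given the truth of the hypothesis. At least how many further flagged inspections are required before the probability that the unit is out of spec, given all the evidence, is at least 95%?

9

Prior odds = 0.025/0.975 = 1/39.
Combined Bayes factor of the evidence already in hand = 0.6 × 6 × 3.5 = 12.6.
Odds after that evidence = (1/39) × 12.6 = 21/65.
Target odds = 0.95/0.05 = 19.
Need 1.6ⁿ ≥ 19 ÷ (21/65) = 1235/21.
1.6⁸ = 16777216/390625 falls short of 1235/21 but 1.6⁹ = 134217728/1953125 reaches it, so n = 9.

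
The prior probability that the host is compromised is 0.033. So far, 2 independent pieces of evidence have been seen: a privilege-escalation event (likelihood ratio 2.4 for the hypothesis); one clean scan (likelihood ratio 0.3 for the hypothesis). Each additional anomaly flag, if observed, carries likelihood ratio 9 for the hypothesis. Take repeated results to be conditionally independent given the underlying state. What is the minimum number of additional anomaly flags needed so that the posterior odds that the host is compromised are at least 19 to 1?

Prior odds = 0.033/0.967 = 33/967.
Combined Bayes factor of the evidence already in hand = 2.4 × 0.3 = 0.72.
Odds after that evidence = (33/967) × 0.72 = 594/24175.
Target odds = 19.
Need 9ⁿ ≥ 19 ÷ (594/24175) = 459325/594.
9³ = 729 falls short of 459325/594 but 9⁴ = 6561 reaches it, so n = 4.

4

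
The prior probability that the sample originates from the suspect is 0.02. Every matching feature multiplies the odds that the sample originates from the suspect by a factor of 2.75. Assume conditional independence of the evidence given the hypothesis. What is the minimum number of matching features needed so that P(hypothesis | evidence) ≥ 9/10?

Prior odds = 0.02/0.98 = 1/49.
Likelihood ratio per matching feature = 2.75.
Target posterior odds = 0.9/0.1 = 9.
Need (1/49) × 2.75ⁿ ≥ 9, i.e. 2.75ⁿ ≥ 441.
2.75⁶ = 1771561/4096 falls short of 441 but 2.75⁷ = 19487171/16384 reaches it, so n = 7.

7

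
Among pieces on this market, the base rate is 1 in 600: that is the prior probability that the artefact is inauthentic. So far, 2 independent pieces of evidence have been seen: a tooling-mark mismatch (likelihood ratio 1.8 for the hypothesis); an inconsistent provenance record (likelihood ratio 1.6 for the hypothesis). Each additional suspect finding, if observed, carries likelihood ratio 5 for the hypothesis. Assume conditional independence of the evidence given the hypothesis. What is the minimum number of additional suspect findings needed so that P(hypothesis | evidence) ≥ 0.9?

5

Prior odds = (1/600)/(599/600) = 1/599.
Combined Bayes factor of the evidence already in hand = 1.8 × 1.6 = 2.88.
Odds after that evidence = (1/599) × 2.88 = 72/14975.
Target odds = 0.9/0.1 = 9.
Need 5ⁿ ≥ 9 ÷ (72/14975) = 1871.875.
5⁴ = 625 falls short of 1871.875 but 5⁵ = 3125 reaches it, so n = 5.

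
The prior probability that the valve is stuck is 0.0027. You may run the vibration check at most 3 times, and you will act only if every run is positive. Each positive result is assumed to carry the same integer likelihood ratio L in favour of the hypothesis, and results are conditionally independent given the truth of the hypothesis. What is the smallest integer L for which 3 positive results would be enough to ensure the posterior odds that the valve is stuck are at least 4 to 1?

12

Prior odds = 0.0027/0.9973 = 27/9973.
Target odds = 4.
Need L³ ≥ 4 ÷ (27/9973) = 39892/27.
11³ = 1331 < 39892/27 ≤ 1728 = 12³, so L = 12.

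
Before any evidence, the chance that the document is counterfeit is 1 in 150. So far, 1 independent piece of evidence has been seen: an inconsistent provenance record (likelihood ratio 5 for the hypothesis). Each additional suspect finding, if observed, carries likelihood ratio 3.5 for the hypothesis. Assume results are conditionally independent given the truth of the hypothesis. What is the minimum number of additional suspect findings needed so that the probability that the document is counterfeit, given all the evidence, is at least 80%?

4

Prior odds = (1/150)/(149/150) = 1/149.
Bayes factor of the evidence already in hand = 5.
Odds after that evidence = (1/149) × 5 = 5/149.
Target odds = 0.8/0.2 = 4.
Need 3.5ⁿ ≥ 4 ÷ (5/149) = 119.2.
3.5³ = 42.875 falls short of 119.2 but 3.5⁴ = 150.0625 reaches it, so n = 4.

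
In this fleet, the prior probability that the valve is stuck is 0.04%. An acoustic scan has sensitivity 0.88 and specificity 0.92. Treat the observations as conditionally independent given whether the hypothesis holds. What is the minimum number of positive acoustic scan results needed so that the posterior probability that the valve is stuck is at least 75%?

Prior odds: 0.0004 ÷ 0.9996 = 1/2499.
False-positive rate = 1 − 0.92 = 0.08; likelihood ratio of a positive = 0.88/0.08 = 11.
Target posterior odds = 0.75/0.25 = 3.
Require 11ⁿ ≥ 3 ÷ (1/2499) = 7497.
11³ = 1331 falls short of 7497 but 11⁴ = 14641 reaches it, so n = 4.

4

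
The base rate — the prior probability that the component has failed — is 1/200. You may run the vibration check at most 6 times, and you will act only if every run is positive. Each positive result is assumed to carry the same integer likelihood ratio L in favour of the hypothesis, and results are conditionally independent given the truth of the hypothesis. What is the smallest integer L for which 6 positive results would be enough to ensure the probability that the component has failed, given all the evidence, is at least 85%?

4

Prior odds = 0.005/0.995 = 1/199.
Target odds = 0.85/0.15 = 17/3.
Need L⁶ ≥ 17/3 ÷ (1/199) = 3383/3.
3⁶ = 729 < 3383/3 ≤ 4096 = 4⁶, so L = 4.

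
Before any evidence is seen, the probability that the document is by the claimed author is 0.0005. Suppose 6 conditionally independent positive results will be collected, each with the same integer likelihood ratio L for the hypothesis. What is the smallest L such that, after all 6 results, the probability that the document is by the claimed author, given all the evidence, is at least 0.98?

Prior odds = 0.0005/0.9995 = 1/1999.
Target odds = 0.98/0.02 = 49.
Need L⁶ ≥ 49 ÷ (1/1999) = 97951.
6⁶ = 46656 < 97951 ≤ 117649 = 7⁶, so L = 7.

7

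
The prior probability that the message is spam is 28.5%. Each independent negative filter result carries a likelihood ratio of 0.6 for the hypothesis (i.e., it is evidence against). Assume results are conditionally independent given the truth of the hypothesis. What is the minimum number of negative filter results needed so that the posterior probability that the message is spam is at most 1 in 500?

Prior odds: 0.285 ÷ 0.715 = 57/143.
Likelihood ratio per negative filter result = 0.6.
Target posterior odds = 0.002/0.998 = 1/499.
Need (57/143) × 0.6ⁿ ≤ 1/499, i.e. 0.6ⁿ ≤ 143/28443.
0.6¹⁰ = 59049/9765625 is still above 143/28443 but 0.6¹¹ = 177147/48828125 is at or below it, so n = 11.

11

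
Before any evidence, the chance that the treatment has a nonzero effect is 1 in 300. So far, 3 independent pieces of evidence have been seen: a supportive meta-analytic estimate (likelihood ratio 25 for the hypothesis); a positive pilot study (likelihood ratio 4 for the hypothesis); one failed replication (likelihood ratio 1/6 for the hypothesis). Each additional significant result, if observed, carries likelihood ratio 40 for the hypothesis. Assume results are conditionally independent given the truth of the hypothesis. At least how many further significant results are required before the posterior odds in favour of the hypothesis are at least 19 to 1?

2

Prior odds = (1/300)/(299/300) = 1/299.
Combined Bayes factor of the evidence already in hand = 25 × 4 × (1/6) = 50/3.
Odds after that evidence = (1/299) × 50/3 = 50/897.
Target odds = 19.
Need 40ⁿ ≥ 19 ÷ (50/897) = 340.86.
40¹ = 40 falls short of 340.86 but 40² = 1600 reaches it, so n = 2.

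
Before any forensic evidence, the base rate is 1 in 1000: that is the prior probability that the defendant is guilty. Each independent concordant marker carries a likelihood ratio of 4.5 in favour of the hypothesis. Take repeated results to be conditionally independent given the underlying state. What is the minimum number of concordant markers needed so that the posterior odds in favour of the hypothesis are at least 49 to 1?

8

Prior odds: 0.001 ÷ 0.999 = 1/999.
Likelihood ratio per concordant marker = 4.5.
Target odds = 49.
Require 4.5ⁿ ≥ 49 ÷ (1/999) = 48951.
4.5⁷ = 4782969/128 falls short of 48951 but 4.5⁸ = 43046721/256 reaches it, so n = 8.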